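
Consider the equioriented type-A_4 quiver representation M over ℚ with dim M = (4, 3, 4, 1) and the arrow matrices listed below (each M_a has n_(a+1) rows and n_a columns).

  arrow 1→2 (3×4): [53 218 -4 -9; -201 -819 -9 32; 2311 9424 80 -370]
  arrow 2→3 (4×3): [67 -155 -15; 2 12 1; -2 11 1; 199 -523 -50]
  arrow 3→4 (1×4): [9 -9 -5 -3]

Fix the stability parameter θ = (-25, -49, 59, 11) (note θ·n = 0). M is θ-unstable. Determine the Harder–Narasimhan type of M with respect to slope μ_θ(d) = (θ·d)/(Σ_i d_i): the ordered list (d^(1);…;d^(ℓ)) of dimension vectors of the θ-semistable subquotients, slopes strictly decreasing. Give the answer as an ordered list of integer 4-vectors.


Barcode: M ≅ I[1,1], I[1,3]^2, I[1,4], I[3,3]. HN layers by μ_θ (4 steps, strictly decreasing):
  μ^(1)=59; μ^(2)=35; μ^(3)=-25; μ^(4)=-37

((0, 0, 3, 0); (0, 0, 1, 1); (1, 0, 0, 0); (3, 3, 0, 0))


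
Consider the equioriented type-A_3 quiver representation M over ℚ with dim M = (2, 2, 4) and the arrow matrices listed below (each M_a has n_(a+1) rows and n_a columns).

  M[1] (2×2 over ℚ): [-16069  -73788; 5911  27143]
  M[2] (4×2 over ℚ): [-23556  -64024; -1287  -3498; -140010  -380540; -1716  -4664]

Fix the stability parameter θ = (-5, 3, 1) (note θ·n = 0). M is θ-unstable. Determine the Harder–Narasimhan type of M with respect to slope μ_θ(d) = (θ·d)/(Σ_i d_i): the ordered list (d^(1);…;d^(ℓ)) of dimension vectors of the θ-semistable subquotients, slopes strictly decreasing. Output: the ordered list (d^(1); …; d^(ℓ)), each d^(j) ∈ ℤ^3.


Via rank(M_{q-1}∘⋯∘M_p): M ≅ I[1,2], I[1,3], I[3,3]^3.
μ_θ-semistable layers: μ^(1)=3; μ^(2)=2; μ^(3)=1; μ^(4)=-5

((0, 1, 0); (0, 1, 1); (0, 0, 3); (2, 0, 0))


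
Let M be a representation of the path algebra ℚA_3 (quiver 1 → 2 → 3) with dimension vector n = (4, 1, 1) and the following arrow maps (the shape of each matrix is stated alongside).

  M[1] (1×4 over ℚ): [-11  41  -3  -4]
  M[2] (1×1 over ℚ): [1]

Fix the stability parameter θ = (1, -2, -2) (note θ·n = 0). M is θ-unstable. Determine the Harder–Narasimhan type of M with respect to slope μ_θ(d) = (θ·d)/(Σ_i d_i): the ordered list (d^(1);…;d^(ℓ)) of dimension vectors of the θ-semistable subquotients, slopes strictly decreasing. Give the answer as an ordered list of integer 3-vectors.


Interval decomposition of M: I[1,1]^3, I[1,3].
HN type (ℓ=2): μ^(1)=1; μ^(2)=-1

((3, 0, 0); (1, 1, 1))


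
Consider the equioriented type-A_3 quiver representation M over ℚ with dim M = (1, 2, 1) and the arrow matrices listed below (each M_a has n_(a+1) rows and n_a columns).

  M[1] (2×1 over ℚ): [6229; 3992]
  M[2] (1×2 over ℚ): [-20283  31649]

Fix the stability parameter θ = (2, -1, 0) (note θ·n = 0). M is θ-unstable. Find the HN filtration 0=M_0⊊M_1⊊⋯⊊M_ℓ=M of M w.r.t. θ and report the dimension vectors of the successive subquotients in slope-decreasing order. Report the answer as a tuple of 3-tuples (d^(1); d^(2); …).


Via rank(M_{q-1}∘⋯∘M_p): M ≅ I[1,3], I[2,2].
μ_θ-semistable layers: μ^(1)=1/3; μ^(2)=-1

((1, 1, 1); (0, 1, 0))


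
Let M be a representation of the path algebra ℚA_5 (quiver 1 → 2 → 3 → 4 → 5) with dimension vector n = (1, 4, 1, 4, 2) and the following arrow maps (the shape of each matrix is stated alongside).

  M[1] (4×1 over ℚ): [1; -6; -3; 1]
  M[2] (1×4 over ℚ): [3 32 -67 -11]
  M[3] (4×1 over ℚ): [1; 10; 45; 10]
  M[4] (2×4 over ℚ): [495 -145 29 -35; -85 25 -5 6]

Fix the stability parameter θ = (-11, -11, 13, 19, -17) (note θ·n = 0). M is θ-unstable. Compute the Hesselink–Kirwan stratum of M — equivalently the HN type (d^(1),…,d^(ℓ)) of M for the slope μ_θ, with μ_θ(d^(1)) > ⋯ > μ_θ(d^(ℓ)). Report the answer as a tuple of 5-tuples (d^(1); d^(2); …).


Via rank(M_{q-1}∘⋯∘M_p): M ≅ I[1,4], I[2,2]^3, I[4,4], I[4,5]^2.
μ_θ-semistable layers: μ^(1)=19; μ^(2)=13; μ^(3)=1; μ^(4)=-11

((0, 0, 0, 2, 0); (0, 0, 1, 0, 0); (0, 0, 0, 2, 2); (1, 4, 0, 0, 0))


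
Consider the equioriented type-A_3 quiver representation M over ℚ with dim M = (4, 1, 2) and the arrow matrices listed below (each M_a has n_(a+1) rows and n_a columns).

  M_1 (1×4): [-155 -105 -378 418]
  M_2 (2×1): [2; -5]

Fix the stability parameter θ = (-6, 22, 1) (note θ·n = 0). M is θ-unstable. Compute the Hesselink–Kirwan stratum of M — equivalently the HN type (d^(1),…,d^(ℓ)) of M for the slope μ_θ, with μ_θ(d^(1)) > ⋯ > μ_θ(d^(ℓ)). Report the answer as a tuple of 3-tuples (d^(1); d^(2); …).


Via rank(M_{q-1}∘⋯∘M_p): M ≅ I[1,1]^3, I[1,3], I[3,3].
μ_θ-semistable layers: μ^(1)=23/2; μ^(2)=1; μ^(3)=-6

((0, 1, 1); (0, 0, 1); (4, 0, 0))


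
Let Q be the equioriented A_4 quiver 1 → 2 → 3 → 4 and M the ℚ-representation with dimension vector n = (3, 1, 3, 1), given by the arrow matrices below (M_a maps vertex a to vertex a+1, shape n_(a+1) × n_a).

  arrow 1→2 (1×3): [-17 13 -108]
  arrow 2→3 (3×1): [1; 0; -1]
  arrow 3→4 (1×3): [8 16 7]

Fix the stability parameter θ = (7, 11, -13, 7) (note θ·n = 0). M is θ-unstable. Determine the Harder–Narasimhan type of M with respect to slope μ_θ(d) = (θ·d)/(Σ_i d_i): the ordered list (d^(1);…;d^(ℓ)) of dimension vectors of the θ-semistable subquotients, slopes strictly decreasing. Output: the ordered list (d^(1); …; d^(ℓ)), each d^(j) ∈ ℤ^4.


Barcode: M ≅ I[1,1]^2, I[1,4], I[3,3]^2. HN layers by μ_θ (3 steps, strictly decreasing):
  μ^(1)=7; μ^(2)=5/3; μ^(3)=-13

((2, 0, 0, 1); (1, 1, 1, 0); (0, 0, 2, 0))


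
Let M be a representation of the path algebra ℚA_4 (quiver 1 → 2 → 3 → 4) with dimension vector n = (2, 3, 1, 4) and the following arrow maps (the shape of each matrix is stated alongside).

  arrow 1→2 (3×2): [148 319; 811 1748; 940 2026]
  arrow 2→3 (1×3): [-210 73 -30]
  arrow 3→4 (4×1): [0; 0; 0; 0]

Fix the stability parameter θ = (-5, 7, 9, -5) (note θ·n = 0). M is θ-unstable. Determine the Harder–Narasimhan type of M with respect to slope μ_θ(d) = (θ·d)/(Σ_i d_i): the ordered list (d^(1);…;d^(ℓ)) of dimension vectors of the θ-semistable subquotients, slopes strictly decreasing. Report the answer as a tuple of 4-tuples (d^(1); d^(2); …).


Barcode: M ≅ I[1,2], I[1,3], I[2,2], I[4,4]^4. HN layers by μ_θ (3 steps, strictly decreasing):
  μ^(1)=9; μ^(2)=7; μ^(3)=-5

((0, 0, 1, 0); (0, 3, 0, 0); (2, 0, 0, 4))


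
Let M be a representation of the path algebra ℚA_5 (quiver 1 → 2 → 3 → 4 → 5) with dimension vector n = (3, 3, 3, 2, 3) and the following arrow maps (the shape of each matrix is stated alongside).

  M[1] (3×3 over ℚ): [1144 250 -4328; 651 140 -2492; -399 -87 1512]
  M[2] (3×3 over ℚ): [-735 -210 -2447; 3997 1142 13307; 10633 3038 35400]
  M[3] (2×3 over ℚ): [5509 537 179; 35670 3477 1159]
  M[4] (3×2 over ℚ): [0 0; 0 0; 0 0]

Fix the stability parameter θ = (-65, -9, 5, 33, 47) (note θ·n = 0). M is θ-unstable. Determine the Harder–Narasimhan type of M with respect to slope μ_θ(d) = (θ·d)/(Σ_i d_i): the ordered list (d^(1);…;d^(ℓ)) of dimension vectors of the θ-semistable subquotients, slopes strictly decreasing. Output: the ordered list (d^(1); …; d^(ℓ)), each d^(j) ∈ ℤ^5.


Barcode: M ≅ I[1,1], I[1,2], I[1,4], I[2,4], I[3,3], I[5,5]^3. HN layers by μ_θ (5 steps, strictly decreasing):
  μ^(1)=47; μ^(2)=33; μ^(3)=5; μ^(4)=-9; μ^(5)=-65

((0, 0, 0, 0, 3); (0, 0, 0, 2, 0); (0, 0, 3, 0, 0); (0, 3, 0, 0, 0); (3, 0, 0, 0, 0))


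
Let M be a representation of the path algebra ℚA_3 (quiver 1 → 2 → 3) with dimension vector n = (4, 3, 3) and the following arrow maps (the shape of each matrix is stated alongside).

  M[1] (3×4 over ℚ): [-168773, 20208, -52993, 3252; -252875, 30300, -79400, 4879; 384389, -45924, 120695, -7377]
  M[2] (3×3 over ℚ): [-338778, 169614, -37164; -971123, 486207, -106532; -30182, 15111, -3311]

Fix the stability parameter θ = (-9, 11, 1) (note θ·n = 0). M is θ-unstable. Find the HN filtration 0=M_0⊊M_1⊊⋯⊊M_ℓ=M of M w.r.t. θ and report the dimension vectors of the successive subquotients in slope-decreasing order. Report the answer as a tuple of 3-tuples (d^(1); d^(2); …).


Via rank(M_{q-1}∘⋯∘M_p): M ≅ I[1,1], I[1,2], I[1,3]^2, I[3,3].
μ_θ-semistable layers: μ^(1)=11; μ^(2)=6; μ^(3)=1; μ^(4)=-9

((0, 1, 0); (0, 2, 2); (0, 0, 1); (4, 0, 0))


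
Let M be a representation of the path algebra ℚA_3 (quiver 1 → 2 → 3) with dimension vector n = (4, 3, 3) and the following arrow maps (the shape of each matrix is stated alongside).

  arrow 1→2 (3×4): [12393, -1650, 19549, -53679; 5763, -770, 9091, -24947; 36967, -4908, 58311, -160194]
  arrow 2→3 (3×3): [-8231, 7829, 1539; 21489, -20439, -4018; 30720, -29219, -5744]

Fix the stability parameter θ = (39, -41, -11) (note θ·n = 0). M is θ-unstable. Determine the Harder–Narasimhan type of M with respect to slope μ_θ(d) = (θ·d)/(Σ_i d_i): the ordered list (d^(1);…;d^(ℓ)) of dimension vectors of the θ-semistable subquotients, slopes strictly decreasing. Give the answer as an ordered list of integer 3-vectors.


Interval decomposition of M: I[1,1], I[1,3]^3.
HN type (ℓ=2): μ^(1)=39; μ^(2)=-13/3

((1, 0, 0); (3, 3, 3))


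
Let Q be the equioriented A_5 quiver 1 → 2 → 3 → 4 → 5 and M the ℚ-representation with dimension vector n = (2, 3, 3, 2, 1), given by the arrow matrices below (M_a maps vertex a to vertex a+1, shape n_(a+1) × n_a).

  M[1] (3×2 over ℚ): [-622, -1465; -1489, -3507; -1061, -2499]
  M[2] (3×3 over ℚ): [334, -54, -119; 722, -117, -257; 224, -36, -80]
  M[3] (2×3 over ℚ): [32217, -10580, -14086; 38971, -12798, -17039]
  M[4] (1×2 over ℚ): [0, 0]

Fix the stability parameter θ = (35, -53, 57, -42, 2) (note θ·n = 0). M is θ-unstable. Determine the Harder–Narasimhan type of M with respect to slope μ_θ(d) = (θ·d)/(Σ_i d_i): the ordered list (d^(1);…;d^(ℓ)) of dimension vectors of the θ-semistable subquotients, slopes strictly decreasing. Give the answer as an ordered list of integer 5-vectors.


Via rank(M_{q-1}∘⋯∘M_p): M ≅ I[1,4]^2, I[2,2], I[3,3], I[5,5].
μ_θ-semistable layers: μ^(1)=57; μ^(2)=15/2; μ^(3)=2; μ^(4)=-9; μ^(5)=-53

((0, 0, 1, 0, 0); (0, 0, 2, 2, 0); (0, 0, 0, 0, 1); (2, 2, 0, 0, 0); (0, 1, 0, 0, 0))


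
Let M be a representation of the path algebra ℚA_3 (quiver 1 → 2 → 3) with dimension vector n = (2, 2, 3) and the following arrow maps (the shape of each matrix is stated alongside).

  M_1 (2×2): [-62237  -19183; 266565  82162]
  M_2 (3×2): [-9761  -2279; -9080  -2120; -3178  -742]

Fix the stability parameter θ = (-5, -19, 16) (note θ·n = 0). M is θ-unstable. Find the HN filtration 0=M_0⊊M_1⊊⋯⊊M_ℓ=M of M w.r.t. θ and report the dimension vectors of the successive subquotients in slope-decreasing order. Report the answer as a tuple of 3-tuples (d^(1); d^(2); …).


Interval decomposition of M: I[1,2], I[1,3], I[3,3]^2.
HN type (ℓ=2): μ^(1)=16; μ^(2)=-12

((0, 0, 3); (2, 2, 0))


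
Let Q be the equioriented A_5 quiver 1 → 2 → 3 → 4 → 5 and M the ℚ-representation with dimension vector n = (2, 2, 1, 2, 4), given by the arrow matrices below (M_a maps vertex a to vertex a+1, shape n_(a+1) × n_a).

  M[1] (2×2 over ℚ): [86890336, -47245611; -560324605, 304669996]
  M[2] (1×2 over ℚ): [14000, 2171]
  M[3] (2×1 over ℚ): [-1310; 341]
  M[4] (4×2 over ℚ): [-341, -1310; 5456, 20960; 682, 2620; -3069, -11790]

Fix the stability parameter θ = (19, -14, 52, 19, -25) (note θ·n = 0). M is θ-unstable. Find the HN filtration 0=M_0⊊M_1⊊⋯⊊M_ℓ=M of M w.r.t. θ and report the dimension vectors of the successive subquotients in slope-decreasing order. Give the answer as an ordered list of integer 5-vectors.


Barcode: M ≅ I[1,2], I[1,4], I[4,5], I[5,5]^3. HN layers by μ_θ (4 steps, strictly decreasing):
  μ^(1)=71/2; μ^(2)=5/2; μ^(3)=-3; μ^(4)=-25

((0, 0, 1, 1, 0); (2, 2, 0, 0, 0); (0, 0, 0, 1, 1); (0, 0, 0, 0, 3))


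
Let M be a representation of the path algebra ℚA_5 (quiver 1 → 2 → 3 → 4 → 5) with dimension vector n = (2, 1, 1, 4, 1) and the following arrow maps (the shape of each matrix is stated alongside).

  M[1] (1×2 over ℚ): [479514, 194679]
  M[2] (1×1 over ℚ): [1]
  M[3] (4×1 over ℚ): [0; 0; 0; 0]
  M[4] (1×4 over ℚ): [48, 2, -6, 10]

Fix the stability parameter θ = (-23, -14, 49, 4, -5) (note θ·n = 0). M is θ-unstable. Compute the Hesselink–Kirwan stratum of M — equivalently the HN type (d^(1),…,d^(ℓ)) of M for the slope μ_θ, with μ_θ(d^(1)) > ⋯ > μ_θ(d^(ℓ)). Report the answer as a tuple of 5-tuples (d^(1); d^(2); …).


Interval decomposition of M: I[1,1], I[1,3], I[4,4]^3, I[4,5].
HN type (ℓ=5): μ^(1)=49; μ^(2)=4; μ^(3)=-1/2; μ^(4)=-14; μ^(5)=-23

((0, 0, 1, 0, 0); (0, 0, 0, 3, 0); (0, 0, 0, 1, 1); (0, 1, 0, 0, 0); (2, 0, 0, 0, 0))


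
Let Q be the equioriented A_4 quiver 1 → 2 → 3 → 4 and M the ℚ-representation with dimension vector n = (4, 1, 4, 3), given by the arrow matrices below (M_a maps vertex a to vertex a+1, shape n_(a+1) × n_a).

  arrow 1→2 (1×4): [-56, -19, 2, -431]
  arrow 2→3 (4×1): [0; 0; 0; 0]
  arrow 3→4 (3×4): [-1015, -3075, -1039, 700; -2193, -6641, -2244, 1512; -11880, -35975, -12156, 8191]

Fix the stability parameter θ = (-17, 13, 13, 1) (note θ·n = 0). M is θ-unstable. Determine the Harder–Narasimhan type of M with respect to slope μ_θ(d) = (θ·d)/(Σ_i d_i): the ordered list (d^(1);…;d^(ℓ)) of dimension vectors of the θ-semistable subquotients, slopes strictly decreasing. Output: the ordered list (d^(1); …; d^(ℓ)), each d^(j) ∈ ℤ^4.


Interval decomposition of M: I[1,1]^3, I[1,2], I[3,3], I[3,4]^3.
HN type (ℓ=3): μ^(1)=13; μ^(2)=7; μ^(3)=-17

((0, 1, 1, 0); (0, 0, 3, 3); (4, 0, 0, 0))


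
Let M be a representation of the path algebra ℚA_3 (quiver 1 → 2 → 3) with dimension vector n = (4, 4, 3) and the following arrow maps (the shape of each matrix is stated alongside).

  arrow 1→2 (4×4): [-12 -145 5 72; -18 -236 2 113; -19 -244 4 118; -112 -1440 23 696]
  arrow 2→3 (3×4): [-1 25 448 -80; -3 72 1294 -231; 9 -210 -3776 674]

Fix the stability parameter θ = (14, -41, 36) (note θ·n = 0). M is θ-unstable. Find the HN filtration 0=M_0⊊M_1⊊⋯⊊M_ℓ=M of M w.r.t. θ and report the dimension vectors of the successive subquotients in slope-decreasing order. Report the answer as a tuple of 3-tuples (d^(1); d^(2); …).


Via rank(M_{q-1}∘⋯∘M_p): M ≅ I[1,2], I[1,3]^3.
μ_θ-semistable layers: μ^(1)=36; μ^(2)=-27/2

((0, 0, 3); (4, 4, 0))


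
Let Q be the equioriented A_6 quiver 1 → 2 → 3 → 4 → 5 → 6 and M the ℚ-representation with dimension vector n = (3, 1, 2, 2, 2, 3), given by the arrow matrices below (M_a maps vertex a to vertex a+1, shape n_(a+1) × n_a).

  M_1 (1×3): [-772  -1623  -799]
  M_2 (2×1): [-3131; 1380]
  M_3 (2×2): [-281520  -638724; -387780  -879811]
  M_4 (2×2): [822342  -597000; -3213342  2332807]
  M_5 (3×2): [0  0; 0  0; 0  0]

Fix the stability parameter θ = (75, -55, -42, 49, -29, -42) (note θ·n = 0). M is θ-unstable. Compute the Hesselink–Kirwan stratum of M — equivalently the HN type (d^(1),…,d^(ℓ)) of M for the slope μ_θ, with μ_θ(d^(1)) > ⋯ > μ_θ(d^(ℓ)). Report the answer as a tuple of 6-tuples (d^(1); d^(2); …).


Barcode: M ≅ I[1,1]^2, I[1,3], I[3,5], I[4,5], I[6,6]^3. HN layers by μ_θ (4 steps, strictly decreasing):
  μ^(1)=75; μ^(2)=10; μ^(3)=-22/3; μ^(4)=-42

((2, 0, 0, 0, 0, 0); (0, 0, 0, 2, 2, 0); (1, 1, 1, 0, 0, 0); (0, 0, 1, 0, 0, 3))


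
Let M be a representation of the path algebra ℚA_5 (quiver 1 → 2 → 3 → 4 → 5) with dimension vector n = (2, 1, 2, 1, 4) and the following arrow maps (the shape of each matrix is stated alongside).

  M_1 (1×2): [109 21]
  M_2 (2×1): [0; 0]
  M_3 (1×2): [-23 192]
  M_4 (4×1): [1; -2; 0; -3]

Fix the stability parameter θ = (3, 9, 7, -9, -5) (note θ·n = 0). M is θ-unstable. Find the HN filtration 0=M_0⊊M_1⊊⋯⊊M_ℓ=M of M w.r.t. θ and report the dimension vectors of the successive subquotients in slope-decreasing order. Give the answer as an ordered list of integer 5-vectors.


Interval decomposition of M: I[1,1], I[1,2], I[3,3], I[3,5], I[5,5]^3.
HN type (ℓ=5): μ^(1)=9; μ^(2)=7; μ^(3)=3; μ^(4)=-7/3; μ^(5)=-5

((0, 1, 0, 0, 0); (0, 0, 1, 0, 0); (2, 0, 0, 0, 0); (0, 0, 1, 1, 1); (0, 0, 0, 0, 3))


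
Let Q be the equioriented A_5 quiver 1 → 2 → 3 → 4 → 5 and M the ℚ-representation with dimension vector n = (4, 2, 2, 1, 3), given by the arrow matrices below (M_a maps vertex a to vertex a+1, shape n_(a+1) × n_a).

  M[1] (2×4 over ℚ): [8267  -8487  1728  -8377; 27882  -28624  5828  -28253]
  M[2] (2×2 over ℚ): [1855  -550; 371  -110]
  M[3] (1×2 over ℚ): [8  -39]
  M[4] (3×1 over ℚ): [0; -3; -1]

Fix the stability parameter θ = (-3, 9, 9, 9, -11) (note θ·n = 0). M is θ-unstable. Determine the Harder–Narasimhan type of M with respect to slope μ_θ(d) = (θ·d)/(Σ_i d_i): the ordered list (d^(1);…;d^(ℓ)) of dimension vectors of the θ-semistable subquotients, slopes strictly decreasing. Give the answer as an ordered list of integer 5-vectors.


Interval decomposition of M: I[1,1]^2, I[1,2], I[1,5], I[3,3], I[5,5]^2.
HN type (ℓ=4): μ^(1)=9; μ^(2)=4; μ^(3)=-3; μ^(4)=-11

((0, 1, 1, 0, 0); (0, 1, 1, 1, 1); (4, 0, 0, 0, 0); (0, 0, 0, 0, 2))


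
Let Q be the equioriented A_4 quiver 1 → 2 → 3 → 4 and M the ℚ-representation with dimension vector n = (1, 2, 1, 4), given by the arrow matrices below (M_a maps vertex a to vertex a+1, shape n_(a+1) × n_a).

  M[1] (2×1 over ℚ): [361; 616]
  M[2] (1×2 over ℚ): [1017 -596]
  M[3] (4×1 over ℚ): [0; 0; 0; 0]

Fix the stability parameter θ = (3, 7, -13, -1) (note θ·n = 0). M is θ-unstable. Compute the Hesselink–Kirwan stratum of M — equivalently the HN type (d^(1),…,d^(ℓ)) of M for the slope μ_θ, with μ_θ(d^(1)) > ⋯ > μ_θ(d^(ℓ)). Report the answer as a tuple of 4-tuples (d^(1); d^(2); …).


Via rank(M_{q-1}∘⋯∘M_p): M ≅ I[1,3], I[2,2], I[4,4]^4.
μ_θ-semistable layers: μ^(1)=7; μ^(2)=-1

((0, 1, 0, 0); (1, 1, 1, 4))


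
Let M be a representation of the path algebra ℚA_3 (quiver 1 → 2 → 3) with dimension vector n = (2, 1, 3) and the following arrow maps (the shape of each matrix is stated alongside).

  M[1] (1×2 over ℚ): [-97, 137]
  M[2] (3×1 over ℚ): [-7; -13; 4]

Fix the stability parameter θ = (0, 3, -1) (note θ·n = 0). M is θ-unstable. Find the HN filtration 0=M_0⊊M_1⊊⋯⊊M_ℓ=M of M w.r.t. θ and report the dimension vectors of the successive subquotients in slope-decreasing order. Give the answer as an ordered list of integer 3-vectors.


Via rank(M_{q-1}∘⋯∘M_p): M ≅ I[1,1], I[1,3], I[3,3]^2.
μ_θ-semistable layers: μ^(1)=1; μ^(2)=0; μ^(3)=-1

((0, 1, 1); (2, 0, 0); (0, 0, 2))


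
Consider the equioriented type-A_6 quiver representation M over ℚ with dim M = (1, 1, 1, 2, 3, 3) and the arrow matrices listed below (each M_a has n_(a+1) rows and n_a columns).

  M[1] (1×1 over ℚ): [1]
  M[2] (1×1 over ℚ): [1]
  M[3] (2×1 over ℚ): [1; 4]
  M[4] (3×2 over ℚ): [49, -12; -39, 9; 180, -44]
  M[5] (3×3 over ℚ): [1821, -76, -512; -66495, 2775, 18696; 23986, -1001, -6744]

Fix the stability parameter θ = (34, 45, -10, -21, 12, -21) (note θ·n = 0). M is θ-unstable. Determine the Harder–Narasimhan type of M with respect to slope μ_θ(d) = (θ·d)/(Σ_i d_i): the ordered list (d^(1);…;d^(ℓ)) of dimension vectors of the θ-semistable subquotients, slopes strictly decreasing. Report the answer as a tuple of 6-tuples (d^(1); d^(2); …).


Interval decomposition of M: I[1,6], I[4,6], I[5,5], I[6,6].
HN type (ℓ=4): μ^(1)=12; μ^(2)=13/2; μ^(3)=-9/2; μ^(4)=-21

((0, 0, 0, 0, 1, 0); (1, 1, 1, 1, 1, 1); (0, 0, 0, 0, 1, 1); (0, 0, 0, 1, 0, 1))


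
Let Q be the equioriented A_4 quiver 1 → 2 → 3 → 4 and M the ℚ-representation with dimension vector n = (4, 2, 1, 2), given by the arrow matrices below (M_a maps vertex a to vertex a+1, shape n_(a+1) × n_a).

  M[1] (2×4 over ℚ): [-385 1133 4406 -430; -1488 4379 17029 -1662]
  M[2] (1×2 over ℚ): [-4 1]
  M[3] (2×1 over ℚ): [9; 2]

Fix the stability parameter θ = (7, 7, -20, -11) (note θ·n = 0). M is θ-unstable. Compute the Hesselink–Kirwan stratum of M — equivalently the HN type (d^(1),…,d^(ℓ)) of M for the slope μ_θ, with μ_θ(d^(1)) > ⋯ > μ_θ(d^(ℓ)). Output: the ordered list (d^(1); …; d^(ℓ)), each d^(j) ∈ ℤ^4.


Barcode: M ≅ I[1,1]^2, I[1,2], I[1,4], I[4,4]. HN layers by μ_θ (3 steps, strictly decreasing):
  μ^(1)=7; μ^(2)=-17/4; μ^(3)=-11

((3, 1, 0, 0); (1, 1, 1, 1); (0, 0, 0, 1))


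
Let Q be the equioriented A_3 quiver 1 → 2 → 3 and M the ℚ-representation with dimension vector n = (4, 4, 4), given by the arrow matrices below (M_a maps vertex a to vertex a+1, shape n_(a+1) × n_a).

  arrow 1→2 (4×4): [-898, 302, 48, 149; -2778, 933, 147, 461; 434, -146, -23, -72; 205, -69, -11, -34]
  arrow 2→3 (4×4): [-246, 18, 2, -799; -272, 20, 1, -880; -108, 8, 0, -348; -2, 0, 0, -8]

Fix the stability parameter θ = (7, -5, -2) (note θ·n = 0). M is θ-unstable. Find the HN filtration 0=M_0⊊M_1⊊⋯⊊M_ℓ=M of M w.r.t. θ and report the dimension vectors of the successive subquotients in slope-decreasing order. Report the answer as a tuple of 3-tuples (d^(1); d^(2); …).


Barcode: M ≅ I[1,2], I[1,3]^3, I[3,3]. HN layers by μ_θ (3 steps, strictly decreasing):
  μ^(1)=1; μ^(2)=0; μ^(3)=-2

((1, 1, 0); (3, 3, 3); (0, 0, 1))


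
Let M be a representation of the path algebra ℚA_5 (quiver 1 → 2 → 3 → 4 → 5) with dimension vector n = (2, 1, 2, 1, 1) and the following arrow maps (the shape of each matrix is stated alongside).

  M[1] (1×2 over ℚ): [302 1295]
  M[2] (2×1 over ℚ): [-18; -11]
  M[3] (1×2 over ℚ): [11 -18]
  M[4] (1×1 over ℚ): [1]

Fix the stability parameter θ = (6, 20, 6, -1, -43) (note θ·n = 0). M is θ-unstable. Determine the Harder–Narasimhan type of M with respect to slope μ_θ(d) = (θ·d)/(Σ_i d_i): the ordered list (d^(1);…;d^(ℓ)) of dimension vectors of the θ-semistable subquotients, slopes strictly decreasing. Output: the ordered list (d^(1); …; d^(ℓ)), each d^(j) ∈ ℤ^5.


Interval decomposition of M: I[1,1], I[1,3], I[3,5].
HN type (ℓ=3): μ^(1)=13; μ^(2)=6; μ^(3)=-38/3

((0, 1, 1, 0, 0); (2, 0, 0, 0, 0); (0, 0, 1, 1, 1))


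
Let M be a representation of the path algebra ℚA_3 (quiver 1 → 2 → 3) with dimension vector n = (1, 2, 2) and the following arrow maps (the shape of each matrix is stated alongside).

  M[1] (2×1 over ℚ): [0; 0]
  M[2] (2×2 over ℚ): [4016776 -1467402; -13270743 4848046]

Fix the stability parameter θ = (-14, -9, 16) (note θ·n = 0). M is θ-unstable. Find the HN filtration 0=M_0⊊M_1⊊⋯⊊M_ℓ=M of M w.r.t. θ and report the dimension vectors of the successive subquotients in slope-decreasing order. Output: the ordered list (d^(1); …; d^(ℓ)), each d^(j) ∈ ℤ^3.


Barcode: M ≅ I[1,1], I[2,3]^2. HN layers by μ_θ (3 steps, strictly decreasing):
  μ^(1)=16; μ^(2)=-9; μ^(3)=-14

((0, 0, 2); (0, 2, 0); (1, 0, 0))


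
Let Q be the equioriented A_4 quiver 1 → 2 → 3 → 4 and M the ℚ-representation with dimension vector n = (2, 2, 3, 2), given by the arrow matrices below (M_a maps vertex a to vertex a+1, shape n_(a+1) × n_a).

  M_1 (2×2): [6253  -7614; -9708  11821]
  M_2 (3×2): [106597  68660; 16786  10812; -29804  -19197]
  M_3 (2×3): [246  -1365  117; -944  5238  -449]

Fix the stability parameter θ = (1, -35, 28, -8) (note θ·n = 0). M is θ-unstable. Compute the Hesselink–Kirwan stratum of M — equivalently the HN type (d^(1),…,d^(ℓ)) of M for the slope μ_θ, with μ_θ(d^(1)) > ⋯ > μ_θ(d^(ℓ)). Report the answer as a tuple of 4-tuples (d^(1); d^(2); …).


Barcode: M ≅ I[1,3], I[1,4], I[3,4]. HN layers by μ_θ (3 steps, strictly decreasing):
  μ^(1)=28; μ^(2)=10; μ^(3)=-17

((0, 0, 1, 0); (0, 0, 2, 2); (2, 2, 0, 0))


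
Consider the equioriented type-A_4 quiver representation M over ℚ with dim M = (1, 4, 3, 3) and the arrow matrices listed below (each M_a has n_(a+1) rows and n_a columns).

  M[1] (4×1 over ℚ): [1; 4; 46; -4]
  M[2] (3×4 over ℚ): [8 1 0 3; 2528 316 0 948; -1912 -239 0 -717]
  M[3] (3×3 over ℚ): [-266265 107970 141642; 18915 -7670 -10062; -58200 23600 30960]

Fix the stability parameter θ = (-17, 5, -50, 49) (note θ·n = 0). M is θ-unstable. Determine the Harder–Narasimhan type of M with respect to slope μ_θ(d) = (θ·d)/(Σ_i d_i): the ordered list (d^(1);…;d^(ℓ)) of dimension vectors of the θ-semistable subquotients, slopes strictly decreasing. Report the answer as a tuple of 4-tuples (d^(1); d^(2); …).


Barcode: M ≅ I[1,2], I[2,2]^2, I[2,4], I[3,3]^2, I[4,4]^2. HN layers by μ_θ (5 steps, strictly decreasing):
  μ^(1)=49; μ^(2)=5; μ^(3)=-17; μ^(4)=-45/2; μ^(5)=-50

((0, 0, 0, 3); (0, 3, 0, 0); (1, 0, 0, 0); (0, 1, 1, 0); (0, 0, 2, 0))


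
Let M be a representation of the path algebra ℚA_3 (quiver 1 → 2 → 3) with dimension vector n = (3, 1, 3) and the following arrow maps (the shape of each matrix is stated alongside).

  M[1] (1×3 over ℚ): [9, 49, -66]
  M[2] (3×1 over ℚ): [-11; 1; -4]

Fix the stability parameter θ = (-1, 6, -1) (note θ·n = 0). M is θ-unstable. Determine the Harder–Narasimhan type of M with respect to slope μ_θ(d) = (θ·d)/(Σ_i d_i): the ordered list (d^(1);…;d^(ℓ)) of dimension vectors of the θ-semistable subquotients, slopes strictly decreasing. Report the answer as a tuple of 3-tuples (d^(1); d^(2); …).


Interval decomposition of M: I[1,1]^2, I[1,3], I[3,3]^2.
HN type (ℓ=2): μ^(1)=5/2; μ^(2)=-1

((0, 1, 1); (3, 0, 2))


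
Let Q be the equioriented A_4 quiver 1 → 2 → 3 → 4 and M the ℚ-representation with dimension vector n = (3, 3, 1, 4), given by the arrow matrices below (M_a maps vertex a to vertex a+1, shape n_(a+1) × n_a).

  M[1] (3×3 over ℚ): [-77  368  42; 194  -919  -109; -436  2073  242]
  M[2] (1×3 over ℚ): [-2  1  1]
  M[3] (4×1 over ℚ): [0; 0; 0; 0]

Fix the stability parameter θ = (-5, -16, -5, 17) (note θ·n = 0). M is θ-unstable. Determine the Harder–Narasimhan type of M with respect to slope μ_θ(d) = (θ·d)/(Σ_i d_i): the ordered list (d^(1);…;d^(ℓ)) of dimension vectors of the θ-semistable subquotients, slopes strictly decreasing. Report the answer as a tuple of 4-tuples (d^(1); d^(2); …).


Barcode: M ≅ I[1,2]^2, I[1,3], I[4,4]^4. HN layers by μ_θ (3 steps, strictly decreasing):
  μ^(1)=17; μ^(2)=-5; μ^(3)=-21/2

((0, 0, 0, 4); (0, 0, 1, 0); (3, 3, 0, 0))


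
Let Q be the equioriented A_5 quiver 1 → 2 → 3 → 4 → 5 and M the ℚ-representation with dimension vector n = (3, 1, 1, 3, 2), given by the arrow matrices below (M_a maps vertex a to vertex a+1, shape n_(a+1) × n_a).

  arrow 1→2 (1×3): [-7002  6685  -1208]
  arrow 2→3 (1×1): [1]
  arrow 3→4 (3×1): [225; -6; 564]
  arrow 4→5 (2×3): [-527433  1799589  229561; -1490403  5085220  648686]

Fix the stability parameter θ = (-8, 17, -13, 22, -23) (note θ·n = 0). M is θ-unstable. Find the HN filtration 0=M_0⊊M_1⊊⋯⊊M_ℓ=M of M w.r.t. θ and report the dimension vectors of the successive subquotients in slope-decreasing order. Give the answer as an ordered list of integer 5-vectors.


Interval decomposition of M: I[1,1]^2, I[1,5], I[4,4], I[4,5].
HN type (ℓ=4): μ^(1)=22; μ^(2)=3/4; μ^(3)=-1/2; μ^(4)=-8

((0, 0, 0, 1, 0); (0, 1, 1, 1, 1); (0, 0, 0, 1, 1); (3, 0, 0, 0, 0))


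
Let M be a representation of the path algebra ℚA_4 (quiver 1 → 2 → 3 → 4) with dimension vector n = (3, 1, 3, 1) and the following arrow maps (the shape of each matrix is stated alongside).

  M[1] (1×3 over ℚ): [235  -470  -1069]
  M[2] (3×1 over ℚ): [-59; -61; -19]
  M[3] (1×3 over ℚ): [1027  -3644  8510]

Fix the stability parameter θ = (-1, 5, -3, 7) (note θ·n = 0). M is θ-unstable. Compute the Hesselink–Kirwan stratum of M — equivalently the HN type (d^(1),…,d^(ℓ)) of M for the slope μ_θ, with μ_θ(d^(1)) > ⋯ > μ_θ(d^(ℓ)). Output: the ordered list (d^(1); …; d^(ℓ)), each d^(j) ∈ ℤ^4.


Interval decomposition of M: I[1,1]^2, I[1,4], I[3,3]^2.
HN type (ℓ=4): μ^(1)=7; μ^(2)=1; μ^(3)=-1; μ^(4)=-3

((0, 0, 0, 1); (0, 1, 1, 0); (3, 0, 0, 0); (0, 0, 2, 0))


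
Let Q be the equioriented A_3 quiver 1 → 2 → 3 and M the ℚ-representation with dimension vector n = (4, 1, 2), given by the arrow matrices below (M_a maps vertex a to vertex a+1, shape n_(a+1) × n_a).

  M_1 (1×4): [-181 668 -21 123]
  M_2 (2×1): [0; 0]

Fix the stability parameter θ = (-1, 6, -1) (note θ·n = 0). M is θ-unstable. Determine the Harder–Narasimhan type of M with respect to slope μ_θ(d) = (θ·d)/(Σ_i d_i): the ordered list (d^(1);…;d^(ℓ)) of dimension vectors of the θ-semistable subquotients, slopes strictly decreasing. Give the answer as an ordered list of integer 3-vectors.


Barcode: M ≅ I[1,1]^3, I[1,2], I[3,3]^2. HN layers by μ_θ (2 steps, strictly decreasing):
  μ^(1)=6; μ^(2)=-1

((0, 1, 0); (4, 0, 2))


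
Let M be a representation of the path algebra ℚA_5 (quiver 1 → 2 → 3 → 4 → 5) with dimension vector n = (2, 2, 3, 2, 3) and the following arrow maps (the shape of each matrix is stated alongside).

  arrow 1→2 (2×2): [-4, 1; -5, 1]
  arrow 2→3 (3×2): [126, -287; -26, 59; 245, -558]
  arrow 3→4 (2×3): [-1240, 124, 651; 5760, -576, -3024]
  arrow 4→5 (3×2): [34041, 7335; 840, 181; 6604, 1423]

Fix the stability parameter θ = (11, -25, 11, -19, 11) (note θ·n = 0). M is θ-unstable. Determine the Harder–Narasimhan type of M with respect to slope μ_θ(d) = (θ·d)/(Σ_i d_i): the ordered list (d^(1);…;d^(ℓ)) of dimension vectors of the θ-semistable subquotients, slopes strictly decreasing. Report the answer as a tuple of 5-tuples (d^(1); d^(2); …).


Barcode: M ≅ I[1,3], I[1,5], I[3,3], I[4,5], I[5,5]. HN layers by μ_θ (4 steps, strictly decreasing):
  μ^(1)=11; μ^(2)=-4; μ^(3)=-7; μ^(4)=-19

((0, 0, 2, 0, 3); (0, 0, 1, 1, 0); (2, 2, 0, 0, 0); (0, 0, 0, 1, 0))


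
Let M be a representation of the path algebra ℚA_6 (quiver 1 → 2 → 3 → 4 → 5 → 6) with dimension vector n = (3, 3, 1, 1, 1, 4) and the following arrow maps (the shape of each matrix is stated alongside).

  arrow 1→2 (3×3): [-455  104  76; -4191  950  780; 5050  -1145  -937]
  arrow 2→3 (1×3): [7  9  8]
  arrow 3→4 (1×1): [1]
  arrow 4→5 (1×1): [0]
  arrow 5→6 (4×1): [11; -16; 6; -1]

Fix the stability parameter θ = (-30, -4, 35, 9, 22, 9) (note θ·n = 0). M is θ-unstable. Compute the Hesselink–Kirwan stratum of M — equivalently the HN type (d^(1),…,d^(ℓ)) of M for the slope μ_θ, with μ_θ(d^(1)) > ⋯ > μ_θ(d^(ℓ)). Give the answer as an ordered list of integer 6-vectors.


Interval decomposition of M: I[1,2]^2, I[1,4], I[5,6], I[6,6]^3.
HN type (ℓ=5): μ^(1)=22; μ^(2)=31/2; μ^(3)=9; μ^(4)=-4; μ^(5)=-30

((0, 0, 1, 1, 0, 0); (0, 0, 0, 0, 1, 1); (0, 0, 0, 0, 0, 3); (0, 3, 0, 0, 0, 0); (3, 0, 0, 0, 0, 0))


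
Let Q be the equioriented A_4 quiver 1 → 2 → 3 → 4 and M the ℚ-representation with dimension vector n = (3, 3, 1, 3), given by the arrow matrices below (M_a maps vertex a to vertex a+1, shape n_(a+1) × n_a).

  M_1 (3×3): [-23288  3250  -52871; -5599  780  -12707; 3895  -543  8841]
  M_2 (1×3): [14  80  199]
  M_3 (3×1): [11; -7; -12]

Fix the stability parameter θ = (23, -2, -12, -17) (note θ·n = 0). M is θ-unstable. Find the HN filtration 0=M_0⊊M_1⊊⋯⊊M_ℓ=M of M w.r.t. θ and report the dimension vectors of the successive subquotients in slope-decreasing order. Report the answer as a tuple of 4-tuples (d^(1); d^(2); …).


Barcode: M ≅ I[1,2]^2, I[1,4], I[4,4]^2. HN layers by μ_θ (3 steps, strictly decreasing):
  μ^(1)=21/2; μ^(2)=-2; μ^(3)=-17

((2, 2, 0, 0); (1, 1, 1, 1); (0, 0, 0, 2))


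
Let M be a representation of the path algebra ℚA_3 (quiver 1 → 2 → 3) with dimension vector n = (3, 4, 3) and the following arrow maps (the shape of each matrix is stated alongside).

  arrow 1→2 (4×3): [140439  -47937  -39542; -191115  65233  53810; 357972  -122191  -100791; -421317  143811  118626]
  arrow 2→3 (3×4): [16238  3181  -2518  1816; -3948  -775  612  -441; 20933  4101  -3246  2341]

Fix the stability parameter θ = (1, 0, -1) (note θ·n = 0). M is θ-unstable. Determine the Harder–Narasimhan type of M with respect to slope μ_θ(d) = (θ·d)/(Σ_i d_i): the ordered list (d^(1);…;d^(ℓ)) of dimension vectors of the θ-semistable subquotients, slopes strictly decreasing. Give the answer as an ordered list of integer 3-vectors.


Barcode: M ≅ I[1,1], I[1,3]^2, I[2,2], I[2,3]. HN layers by μ_θ (3 steps, strictly decreasing):
  μ^(1)=1; μ^(2)=0; μ^(3)=-1/2

((1, 0, 0); (2, 3, 2); (0, 1, 1))


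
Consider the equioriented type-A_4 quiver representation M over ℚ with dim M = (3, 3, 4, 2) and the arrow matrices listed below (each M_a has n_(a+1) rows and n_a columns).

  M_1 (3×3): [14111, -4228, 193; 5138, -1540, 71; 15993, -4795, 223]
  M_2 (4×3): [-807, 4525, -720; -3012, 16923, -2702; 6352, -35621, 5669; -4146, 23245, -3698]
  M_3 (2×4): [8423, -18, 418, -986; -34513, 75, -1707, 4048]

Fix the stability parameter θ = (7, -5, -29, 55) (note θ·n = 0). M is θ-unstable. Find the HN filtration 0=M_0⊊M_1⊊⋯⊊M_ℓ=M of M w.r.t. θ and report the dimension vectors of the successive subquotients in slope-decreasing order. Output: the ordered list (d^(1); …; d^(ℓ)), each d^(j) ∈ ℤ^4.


Via rank(M_{q-1}∘⋯∘M_p): M ≅ I[1,3], I[1,4]^2, I[3,3].
μ_θ-semistable layers: μ^(1)=55; μ^(2)=-9; μ^(3)=-29

((0, 0, 0, 2); (3, 3, 3, 0); (0, 0, 1, 0))


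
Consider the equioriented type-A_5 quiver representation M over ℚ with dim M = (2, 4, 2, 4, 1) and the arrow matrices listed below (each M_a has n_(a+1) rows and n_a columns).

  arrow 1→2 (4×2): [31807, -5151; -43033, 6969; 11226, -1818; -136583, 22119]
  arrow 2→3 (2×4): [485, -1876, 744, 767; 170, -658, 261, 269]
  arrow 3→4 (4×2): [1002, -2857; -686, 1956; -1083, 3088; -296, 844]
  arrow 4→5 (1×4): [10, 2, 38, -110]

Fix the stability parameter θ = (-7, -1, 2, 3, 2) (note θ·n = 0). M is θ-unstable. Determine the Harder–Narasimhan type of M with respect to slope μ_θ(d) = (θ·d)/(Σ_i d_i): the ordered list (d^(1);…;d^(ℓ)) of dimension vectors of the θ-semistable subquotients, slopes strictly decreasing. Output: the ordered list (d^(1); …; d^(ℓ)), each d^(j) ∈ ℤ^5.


Interval decomposition of M: I[1,1], I[1,5], I[2,2]^2, I[2,4], I[4,4]^2.
HN type (ℓ=5): μ^(1)=3; μ^(2)=5/2; μ^(3)=2; μ^(4)=-1; μ^(5)=-7

((0, 0, 0, 3, 0); (0, 0, 0, 1, 1); (0, 0, 2, 0, 0); (0, 4, 0, 0, 0); (2, 0, 0, 0, 0))


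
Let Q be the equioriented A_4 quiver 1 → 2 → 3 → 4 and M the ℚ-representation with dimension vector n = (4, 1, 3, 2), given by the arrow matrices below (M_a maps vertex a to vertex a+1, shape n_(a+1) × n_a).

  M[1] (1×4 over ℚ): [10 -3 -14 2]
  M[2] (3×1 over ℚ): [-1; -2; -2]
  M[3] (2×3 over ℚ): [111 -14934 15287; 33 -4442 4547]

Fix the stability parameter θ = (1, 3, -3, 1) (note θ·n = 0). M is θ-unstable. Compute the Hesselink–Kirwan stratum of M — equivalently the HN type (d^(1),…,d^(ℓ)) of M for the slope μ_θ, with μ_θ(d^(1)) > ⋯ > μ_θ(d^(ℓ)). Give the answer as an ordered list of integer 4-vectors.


Interval decomposition of M: I[1,1]^3, I[1,4], I[3,3], I[3,4].
HN type (ℓ=3): μ^(1)=1; μ^(2)=1/3; μ^(3)=-3

((3, 0, 0, 2); (1, 1, 1, 0); (0, 0, 2, 0))


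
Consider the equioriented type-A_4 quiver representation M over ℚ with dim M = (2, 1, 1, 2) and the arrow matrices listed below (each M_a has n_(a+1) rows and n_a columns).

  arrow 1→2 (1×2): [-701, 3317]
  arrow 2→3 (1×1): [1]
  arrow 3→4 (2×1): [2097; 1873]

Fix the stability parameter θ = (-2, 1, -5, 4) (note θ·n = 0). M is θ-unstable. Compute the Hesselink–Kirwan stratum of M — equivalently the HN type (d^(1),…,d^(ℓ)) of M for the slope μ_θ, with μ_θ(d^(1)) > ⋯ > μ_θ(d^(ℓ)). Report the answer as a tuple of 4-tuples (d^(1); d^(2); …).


Interval decomposition of M: I[1,1], I[1,4], I[4,4].
HN type (ℓ=2): μ^(1)=4; μ^(2)=-2

((0, 0, 0, 2); (2, 1, 1, 0))


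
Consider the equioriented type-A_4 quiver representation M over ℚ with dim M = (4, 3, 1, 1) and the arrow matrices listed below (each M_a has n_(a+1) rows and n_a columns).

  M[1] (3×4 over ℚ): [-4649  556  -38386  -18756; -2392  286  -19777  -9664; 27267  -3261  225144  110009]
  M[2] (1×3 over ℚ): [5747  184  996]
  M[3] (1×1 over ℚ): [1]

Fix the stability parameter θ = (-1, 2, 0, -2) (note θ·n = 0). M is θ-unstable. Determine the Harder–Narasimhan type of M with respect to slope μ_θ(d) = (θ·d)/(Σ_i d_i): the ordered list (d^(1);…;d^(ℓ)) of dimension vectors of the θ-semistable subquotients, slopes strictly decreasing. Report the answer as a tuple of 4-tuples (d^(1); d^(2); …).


Interval decomposition of M: I[1,1], I[1,2]^2, I[1,4].
HN type (ℓ=3): μ^(1)=2; μ^(2)=0; μ^(3)=-1

((0, 2, 0, 0); (0, 1, 1, 1); (4, 0, 0, 0))


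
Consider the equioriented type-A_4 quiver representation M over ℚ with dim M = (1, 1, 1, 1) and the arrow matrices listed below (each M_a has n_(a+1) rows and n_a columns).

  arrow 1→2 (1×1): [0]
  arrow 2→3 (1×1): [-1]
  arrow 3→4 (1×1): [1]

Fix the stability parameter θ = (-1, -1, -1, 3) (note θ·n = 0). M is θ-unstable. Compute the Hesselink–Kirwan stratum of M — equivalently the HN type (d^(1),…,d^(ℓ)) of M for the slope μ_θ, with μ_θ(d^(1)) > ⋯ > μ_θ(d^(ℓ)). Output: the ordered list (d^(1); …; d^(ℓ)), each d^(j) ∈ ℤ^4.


Interval decomposition of M: I[1,1], I[2,4].
HN type (ℓ=2): μ^(1)=3; μ^(2)=-1

((0, 0, 0, 1); (1, 1, 1, 0))


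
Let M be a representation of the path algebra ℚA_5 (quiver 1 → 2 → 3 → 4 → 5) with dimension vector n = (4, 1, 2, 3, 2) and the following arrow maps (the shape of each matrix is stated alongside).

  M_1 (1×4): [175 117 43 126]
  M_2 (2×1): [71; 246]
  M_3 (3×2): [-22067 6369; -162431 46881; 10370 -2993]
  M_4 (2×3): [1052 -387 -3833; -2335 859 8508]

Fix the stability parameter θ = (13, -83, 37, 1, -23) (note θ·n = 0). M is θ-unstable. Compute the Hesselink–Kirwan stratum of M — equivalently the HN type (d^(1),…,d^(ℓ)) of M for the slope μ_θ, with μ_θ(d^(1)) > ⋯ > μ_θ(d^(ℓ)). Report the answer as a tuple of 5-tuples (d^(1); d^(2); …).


Barcode: M ≅ I[1,1]^3, I[1,5], I[3,4], I[4,5]. HN layers by μ_θ (5 steps, strictly decreasing):
  μ^(1)=19; μ^(2)=13; μ^(3)=5; μ^(4)=-11; μ^(5)=-35

((0, 0, 1, 1, 0); (3, 0, 0, 0, 0); (0, 0, 1, 1, 1); (0, 0, 0, 1, 1); (1, 1, 0, 0, 0))


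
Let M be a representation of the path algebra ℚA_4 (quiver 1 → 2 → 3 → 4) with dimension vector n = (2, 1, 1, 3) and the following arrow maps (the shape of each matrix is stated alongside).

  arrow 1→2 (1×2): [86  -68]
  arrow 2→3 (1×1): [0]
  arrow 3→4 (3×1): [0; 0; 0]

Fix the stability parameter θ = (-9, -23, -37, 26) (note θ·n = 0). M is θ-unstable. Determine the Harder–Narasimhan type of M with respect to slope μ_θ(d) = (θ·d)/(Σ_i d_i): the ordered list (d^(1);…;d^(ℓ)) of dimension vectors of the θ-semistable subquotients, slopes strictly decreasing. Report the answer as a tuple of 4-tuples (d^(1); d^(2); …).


Via rank(M_{q-1}∘⋯∘M_p): M ≅ I[1,1], I[1,2], I[3,3], I[4,4]^3.
μ_θ-semistable layers: μ^(1)=26; μ^(2)=-9; μ^(3)=-16; μ^(4)=-37

((0, 0, 0, 3); (1, 0, 0, 0); (1, 1, 0, 0); (0, 0, 1, 0))


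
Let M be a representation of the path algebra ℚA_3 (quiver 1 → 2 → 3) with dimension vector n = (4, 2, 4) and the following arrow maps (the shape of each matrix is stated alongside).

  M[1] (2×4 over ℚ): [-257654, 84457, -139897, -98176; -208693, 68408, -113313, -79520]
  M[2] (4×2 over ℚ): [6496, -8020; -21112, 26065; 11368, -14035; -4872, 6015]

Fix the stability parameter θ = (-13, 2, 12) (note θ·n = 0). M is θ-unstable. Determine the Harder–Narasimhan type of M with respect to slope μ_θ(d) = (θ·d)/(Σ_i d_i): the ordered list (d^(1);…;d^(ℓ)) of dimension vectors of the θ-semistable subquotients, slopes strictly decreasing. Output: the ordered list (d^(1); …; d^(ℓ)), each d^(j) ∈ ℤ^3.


Via rank(M_{q-1}∘⋯∘M_p): M ≅ I[1,1]^2, I[1,2], I[1,3], I[3,3]^3.
μ_θ-semistable layers: μ^(1)=12; μ^(2)=2; μ^(3)=-13

((0, 0, 4); (0, 2, 0); (4, 0, 0))
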